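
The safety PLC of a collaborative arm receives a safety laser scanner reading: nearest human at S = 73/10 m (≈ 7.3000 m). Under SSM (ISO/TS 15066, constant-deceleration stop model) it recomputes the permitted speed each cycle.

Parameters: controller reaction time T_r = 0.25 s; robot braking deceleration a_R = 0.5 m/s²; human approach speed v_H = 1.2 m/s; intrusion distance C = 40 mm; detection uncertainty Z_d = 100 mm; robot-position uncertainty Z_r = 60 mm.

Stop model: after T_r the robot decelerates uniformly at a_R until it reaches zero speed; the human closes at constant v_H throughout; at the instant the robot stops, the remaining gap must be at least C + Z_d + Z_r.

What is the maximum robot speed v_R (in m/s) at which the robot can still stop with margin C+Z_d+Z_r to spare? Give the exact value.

at the boundary: (1)·v² + (53/20)·v + (-34/5) = 0
  disc = (53/20)² − 4·(1)·(-34/5) = 13689/400 ; √disc = 117/20
  v_R = (−(53/20) + 117/20) / (2·(1)) = 8/5 m/s
check:
T_s = v_R/a_R = (8/5)/(1/2) = 3.2000 s
robot covers v_R·T_r = 1.6000·0.2500 = 0.4000 m before braking
robot under decel: 1.6000²/(2·0.5000) = 2.5600 m
person approaches 1.2000·(0.2500+3.2000) = 4.1400 m
residual clearance needed = 0.0400+0.1000+0.0600 = 0.2000 m
sum ≈ 0.4000+2.5600+4.1400+0.2000 ≈ 7.3000 m = S ✓

v_R_max = 8/5 m/s = 1.6000 m/s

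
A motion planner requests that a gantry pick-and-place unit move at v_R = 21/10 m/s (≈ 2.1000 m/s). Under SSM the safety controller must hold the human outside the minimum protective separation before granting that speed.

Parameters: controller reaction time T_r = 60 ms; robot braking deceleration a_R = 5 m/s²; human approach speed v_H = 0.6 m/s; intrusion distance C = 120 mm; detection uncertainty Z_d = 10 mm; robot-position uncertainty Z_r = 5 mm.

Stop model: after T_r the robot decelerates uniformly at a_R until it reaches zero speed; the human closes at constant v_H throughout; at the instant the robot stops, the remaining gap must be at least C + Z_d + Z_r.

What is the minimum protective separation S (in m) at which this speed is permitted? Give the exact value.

S_min = 99/100 m = 0.9900 m

T_s = v_R/a_R = (21/10)/5 = 0.4200 s
robot in T_r: 2.1000·0.0600 = 0.1260 m
robot under decel: 2.1000²/(2·5.0000) = 0.4410 m
person approaches 0.6000·(0.0600+0.4200) = 0.2880 m
C+Z_d+Z_r = 0.1200+0.0100+0.0050 = 0.1350 m
S_min ≈ 0.1260+0.4410+0.2880+0.1350  ⇒  S_min = 99/100 m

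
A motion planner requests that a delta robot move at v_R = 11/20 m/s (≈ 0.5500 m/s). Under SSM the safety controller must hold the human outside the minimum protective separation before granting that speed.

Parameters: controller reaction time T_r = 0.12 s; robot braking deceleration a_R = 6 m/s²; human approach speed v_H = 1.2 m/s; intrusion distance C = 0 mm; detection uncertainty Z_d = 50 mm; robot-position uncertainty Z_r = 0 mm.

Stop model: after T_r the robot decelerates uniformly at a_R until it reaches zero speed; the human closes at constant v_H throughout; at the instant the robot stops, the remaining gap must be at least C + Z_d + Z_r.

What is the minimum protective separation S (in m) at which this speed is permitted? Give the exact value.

T_s = v_R/a_R = (11/20)/6 = 0.0917 s
reaction-phase robot travel = 0.5500·0.1200 = 0.0660 m
robot under decel: 0.5500²/(2·6.0000) = 0.0252 m
human closes 1.2000·0.2117 = 0.2540 m
residual clearance needed = 0.0000+0.0500+0.0000 = 0.0500 m
S_min ≈ 0.0660+0.0252+0.2540+0.0500  ⇒  S_min = 1897/4800 m

S_min = 1897/4800 m = 0.3952 m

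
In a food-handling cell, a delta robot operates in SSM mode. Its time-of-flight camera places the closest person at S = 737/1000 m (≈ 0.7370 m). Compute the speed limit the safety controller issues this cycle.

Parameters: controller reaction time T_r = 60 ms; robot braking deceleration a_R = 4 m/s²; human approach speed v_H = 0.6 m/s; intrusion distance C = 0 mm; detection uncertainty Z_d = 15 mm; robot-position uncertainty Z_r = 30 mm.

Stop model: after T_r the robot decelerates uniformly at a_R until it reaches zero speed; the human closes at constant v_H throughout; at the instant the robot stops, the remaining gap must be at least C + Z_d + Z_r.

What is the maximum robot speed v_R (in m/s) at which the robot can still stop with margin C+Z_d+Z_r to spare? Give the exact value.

at the boundary: (1/8)·v² + (21/100)·v + (-82/125) = 0
  disc = (21/100)² − 4·(1/8)·(-82/125) = 3721/10000 ; √disc = 61/100
  v_R = (−(21/100) + 61/100) / (2·(1/8)) = 8/5 m/s
check:
stop time T_s = (8/5)/4 = 0.4000 s
reaction-phase robot travel = 1.6000·0.0600 = 0.0960 m
braking distance = 1.6000²/(2·4.0000) = 0.3200 m
person approaches 0.6000·(0.0600+0.4000) = 0.2760 m
margins: 0.0000+0.0150+0.0300 = 0.0450 m
sum ≈ 0.0960+0.3200+0.2760+0.0450 ≈ 0.7370 m = S ✓

v_R_max = 8/5 m/s = 1.6000 m/s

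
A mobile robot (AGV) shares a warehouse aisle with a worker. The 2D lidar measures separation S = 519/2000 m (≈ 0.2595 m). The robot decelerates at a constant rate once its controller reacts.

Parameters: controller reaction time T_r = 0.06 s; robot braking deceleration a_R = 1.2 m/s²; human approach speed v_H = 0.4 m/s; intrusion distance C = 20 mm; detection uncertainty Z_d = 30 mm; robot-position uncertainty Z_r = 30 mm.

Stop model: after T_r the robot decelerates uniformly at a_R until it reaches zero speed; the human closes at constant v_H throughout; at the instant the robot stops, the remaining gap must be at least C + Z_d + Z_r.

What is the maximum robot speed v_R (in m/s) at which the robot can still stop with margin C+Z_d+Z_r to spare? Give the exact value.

v_R_max = 3/10 m/s = 0.3000 m/s

quadratic (5/12)·v² + (59/150)·v + (-311/2000) = 0
  disc = (59/150)² − 4·(5/12)·(-311/2000) = 37249/90000 ; √disc = 193/300
  v_R = (−(59/150) + 193/300) / (2·(5/12)) = 3/10 m/s
check:
T_s = v_R/a_R = (3/10)/(6/5) = 0.2500 s
robot in T_r: 0.3000·0.0600 = 0.0180 m
robot covers 0.3000·0.2500 − ½·1.2000·0.2500² = 0.0375 m while stopping
person approaches 0.4000·(0.0600+0.2500) = 0.1240 m
residual clearance needed = 0.0200+0.0300+0.0300 = 0.0800 m
sum ≈ 0.0180+0.0375+0.1240+0.0800 ≈ 0.2595 m = S ✓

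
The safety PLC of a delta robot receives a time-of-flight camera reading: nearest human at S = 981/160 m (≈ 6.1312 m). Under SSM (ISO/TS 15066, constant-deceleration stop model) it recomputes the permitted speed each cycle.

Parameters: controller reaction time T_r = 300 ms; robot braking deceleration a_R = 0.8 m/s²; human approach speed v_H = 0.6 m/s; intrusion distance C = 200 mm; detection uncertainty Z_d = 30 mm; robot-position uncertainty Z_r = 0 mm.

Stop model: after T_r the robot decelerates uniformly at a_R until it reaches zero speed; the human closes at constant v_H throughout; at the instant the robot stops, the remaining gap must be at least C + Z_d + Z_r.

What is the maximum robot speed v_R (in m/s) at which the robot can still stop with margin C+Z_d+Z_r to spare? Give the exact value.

collect terms ⇒ (5/8)·v_R² + (21/20)·v_R + (-4577/800) = 0
  disc = (21/20)² − 4·(5/8)·(-4577/800) = 24649/1600 ; √disc = 157/40
  v_R = (−(21/20) + 157/40) / (2·(5/8)) = 23/10 m/s
check:
T_s = v_R/a_R = (23/10)/(4/5) = 2.8750 s
robot covers v_R·T_r = 2.3000·0.3000 = 0.6900 m before braking
robot under decel: 2.3000²/(2·0.8000) = 3.3062 m
person approaches 0.6000·(0.3000+2.8750) = 1.9050 m
margins: 0.2000+0.0300+0.0000 = 0.2300 m
sum ≈ 0.6900+3.3062+1.9050+0.2300 ≈ 6.1312 m = S ✓

v_R_max = 23/10 m/s = 2.3000 m/s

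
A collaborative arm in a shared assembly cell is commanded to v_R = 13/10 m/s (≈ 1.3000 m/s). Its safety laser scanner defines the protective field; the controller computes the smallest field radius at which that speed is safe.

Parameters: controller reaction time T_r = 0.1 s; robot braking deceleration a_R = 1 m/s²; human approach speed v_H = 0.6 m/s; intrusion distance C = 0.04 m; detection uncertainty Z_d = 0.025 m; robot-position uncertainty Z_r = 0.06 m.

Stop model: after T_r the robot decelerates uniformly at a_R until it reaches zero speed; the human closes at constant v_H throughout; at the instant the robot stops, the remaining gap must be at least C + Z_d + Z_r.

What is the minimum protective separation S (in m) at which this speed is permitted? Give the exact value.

braking lasts T_s = (13/10)/1 = 1.3000 s
robot in T_r: 1.3000·0.1000 = 0.1300 m
robot under decel: 1.3000²/(2·1.0000) = 0.8450 m
human over T_r+T_s: 0.6000·(0.1000+1.3000) = 0.8400 m
C+Z_d+Z_r = 0.0400+0.0250+0.0600 = 0.1250 m
S_min ≈ 0.1300+0.8450+0.8400+0.1250  ⇒  S_min = 97/50 m

S_min = 97/50 m = 1.9400 m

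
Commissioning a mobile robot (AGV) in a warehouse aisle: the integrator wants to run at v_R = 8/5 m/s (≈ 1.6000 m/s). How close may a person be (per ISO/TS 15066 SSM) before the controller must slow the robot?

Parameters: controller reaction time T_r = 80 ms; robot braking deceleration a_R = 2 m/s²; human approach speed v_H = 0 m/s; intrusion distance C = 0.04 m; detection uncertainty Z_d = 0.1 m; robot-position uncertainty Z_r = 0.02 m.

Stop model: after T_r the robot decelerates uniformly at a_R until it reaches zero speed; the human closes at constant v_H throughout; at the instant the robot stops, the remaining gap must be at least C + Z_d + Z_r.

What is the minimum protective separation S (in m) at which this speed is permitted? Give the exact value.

braking lasts T_s = (8/5)/2 = 0.8000 s
reaction-phase robot travel = 1.6000·0.0800 = 0.1280 m
robot covers 1.6000·0.8000 − ½·2.0000·0.8000² = 0.6400 m while stopping
human over T_r+T_s: 0.0000·(0.0800+0.8000) = 0.0000 m
margins: 0.0400+0.1000+0.0200 = 0.1600 m
S_min ≈ 0.1280+0.6400+0.0000+0.1600  ⇒  S_min = 116/125 m

S_min = 116/125 m = 0.9280 m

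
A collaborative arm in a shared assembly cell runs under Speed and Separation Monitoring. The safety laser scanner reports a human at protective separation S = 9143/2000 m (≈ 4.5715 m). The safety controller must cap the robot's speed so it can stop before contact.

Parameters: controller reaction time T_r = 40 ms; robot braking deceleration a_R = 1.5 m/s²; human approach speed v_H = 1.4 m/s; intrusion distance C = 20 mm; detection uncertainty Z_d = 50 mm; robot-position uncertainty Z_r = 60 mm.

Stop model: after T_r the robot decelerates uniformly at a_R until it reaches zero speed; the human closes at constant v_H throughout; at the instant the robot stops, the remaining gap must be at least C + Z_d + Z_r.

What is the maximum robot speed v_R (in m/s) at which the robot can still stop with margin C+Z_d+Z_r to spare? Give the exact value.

v_R_max = 49/20 m/s = 2.4500 m/s

collect terms ⇒ (1/3)·v_R² + (73/75)·v_R + (-8771/2000) = 0
  disc = (73/75)² − 4·(1/3)·(-8771/2000) = 152881/22500 ; √disc = 391/150
  v_R = (−(73/75) + 391/150) / (2·(1/3)) = 49/20 m/s
check:
T_s = v_R/a_R = (49/20)/(3/2) = 1.6333 s
reaction-phase robot travel = 2.4500·0.0400 = 0.0980 m
braking distance = 2.4500²/(2·1.5000) = 2.0008 m
person approaches 1.4000·(0.0400+1.6333) = 2.3427 m
residual clearance needed = 0.0200+0.0500+0.0600 = 0.1300 m
sum ≈ 0.0980+2.0008+2.3427+0.1300 ≈ 4.5715 m = S ✓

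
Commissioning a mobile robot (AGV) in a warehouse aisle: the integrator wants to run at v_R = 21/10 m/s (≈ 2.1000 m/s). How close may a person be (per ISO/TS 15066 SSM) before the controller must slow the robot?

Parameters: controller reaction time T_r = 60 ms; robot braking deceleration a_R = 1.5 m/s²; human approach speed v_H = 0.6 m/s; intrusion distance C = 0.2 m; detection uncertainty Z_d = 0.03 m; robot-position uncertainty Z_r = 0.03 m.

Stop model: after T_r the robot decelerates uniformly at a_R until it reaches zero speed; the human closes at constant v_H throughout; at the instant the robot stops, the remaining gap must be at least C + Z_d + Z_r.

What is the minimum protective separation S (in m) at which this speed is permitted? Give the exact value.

S_min = 683/250 m = 2.7320 m

T_s = v_R/a_R = (21/10)/(3/2) = 1.4000 s
robot in T_r: 2.1000·0.0600 = 0.1260 m
robot covers 2.1000·1.4000 − ½·1.5000·1.4000² = 1.4700 m while stopping
person approaches 0.6000·(0.0600+1.4000) = 0.8760 m
residual clearance needed = 0.2000+0.0300+0.0300 = 0.2600 m
S_min ≈ 0.1260+1.4700+0.8760+0.2600  ⇒  S_min = 683/250 m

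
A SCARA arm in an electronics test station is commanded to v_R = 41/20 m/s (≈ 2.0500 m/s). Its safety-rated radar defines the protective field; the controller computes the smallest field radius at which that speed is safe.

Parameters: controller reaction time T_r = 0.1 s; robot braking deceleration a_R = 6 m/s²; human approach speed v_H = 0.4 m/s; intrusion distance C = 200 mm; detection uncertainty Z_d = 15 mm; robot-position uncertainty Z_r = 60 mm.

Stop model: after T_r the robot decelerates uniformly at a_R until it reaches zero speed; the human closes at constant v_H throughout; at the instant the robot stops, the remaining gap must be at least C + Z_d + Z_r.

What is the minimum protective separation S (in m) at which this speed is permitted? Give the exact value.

stop time T_s = (41/20)/6 = 0.3417 s
robot covers v_R·T_r = 2.0500·0.1000 = 0.2050 m before braking
braking distance = 2.0500²/(2·6.0000) = 0.3502 m
human closes 0.4000·0.4417 = 0.1767 m
margins: 0.2000+0.0150+0.0600 = 0.2750 m
S_min ≈ 0.2050+0.3502+0.1767+0.2750  ⇒  S_min = 1611/1600 m

S_min = 1611/1600 m = 1.0069 m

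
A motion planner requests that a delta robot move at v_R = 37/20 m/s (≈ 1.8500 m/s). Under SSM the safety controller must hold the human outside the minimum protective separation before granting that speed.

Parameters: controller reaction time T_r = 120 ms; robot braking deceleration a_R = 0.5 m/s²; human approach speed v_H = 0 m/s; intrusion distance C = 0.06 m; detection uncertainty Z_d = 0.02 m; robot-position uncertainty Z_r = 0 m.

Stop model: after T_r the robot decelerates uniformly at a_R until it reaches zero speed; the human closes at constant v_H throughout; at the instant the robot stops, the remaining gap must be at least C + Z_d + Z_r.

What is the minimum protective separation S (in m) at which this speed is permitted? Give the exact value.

S_min = 7449/2000 m = 3.7245 m

braking lasts T_s = (37/20)/(1/2) = 3.7000 s
robot covers v_R·T_r = 1.8500·0.1200 = 0.2220 m before braking
robot covers 1.8500·3.7000 − ½·0.5000·3.7000² = 3.4225 m while stopping
human over T_r+T_s: 0.0000·(0.1200+3.7000) = 0.0000 m
residual clearance needed = 0.0600+0.0200+0.0000 = 0.0800 m
S_min ≈ 0.2220+3.4225+0.0000+0.0800  ⇒  S_min = 7449/2000 m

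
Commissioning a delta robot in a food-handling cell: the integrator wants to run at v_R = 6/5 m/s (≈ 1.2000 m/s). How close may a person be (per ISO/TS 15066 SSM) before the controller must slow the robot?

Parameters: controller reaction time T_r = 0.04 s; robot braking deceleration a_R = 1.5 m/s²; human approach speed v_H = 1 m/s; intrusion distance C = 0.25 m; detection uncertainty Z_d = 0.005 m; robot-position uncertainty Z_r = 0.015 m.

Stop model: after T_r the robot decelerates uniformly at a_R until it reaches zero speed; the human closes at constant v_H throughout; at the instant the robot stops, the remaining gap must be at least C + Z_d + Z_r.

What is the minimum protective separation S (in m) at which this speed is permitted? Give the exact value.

S_min = 819/500 m = 1.6380 m

T_s = v_R/a_R = (6/5)/(3/2) = 0.8000 s
reaction-phase robot travel = 1.2000·0.0400 = 0.0480 m
robot under decel: 1.2000²/(2·1.5000) = 0.4800 m
person approaches 1.0000·(0.0400+0.8000) = 0.8400 m
C+Z_d+Z_r = 0.2500+0.0050+0.0150 = 0.2700 m
S_min ≈ 0.0480+0.4800+0.8400+0.2700  ⇒  S_min = 819/500 m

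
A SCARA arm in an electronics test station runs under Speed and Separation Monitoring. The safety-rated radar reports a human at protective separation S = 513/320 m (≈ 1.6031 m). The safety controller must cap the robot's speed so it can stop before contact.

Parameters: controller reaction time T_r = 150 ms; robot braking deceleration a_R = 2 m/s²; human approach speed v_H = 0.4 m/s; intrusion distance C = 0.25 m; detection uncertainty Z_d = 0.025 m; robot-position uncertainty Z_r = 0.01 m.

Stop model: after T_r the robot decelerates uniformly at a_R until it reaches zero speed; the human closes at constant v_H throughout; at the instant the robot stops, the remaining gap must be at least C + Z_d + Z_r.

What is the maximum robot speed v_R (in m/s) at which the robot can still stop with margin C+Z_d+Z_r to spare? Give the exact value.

v_R_max = 33/20 m/s = 1.6500 m/s

at the boundary: (1/4)·v² + (7/20)·v + (-2013/1600) = 0
  disc = (7/20)² − 4·(1/4)·(-2013/1600) = 2209/1600 ; √disc = 47/40
  v_R = (−(7/20) + 47/40) / (2·(1/4)) = 33/20 m/s
check:
T_s = v_R/a_R = (33/20)/2 = 0.8250 s
robot in T_r: 1.6500·0.1500 = 0.2475 m
braking distance = 1.6500²/(2·2.0000) = 0.6806 m
person approaches 0.4000·(0.1500+0.8250) = 0.3900 m
C+Z_d+Z_r = 0.2500+0.0250+0.0100 = 0.2850 m
sum ≈ 0.2475+0.6806+0.3900+0.2850 ≈ 1.6031 m = S ✓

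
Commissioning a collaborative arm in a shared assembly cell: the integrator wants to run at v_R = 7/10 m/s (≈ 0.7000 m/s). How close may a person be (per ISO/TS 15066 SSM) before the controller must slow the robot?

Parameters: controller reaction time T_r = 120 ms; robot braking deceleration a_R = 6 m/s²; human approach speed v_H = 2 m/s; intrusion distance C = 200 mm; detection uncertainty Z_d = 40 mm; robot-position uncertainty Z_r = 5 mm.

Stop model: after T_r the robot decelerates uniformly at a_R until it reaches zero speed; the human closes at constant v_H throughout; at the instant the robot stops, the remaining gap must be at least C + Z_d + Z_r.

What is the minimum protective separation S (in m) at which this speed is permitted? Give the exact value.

stop time T_s = (7/10)/6 = 0.1167 s
robot covers v_R·T_r = 0.7000·0.1200 = 0.0840 m before braking
braking distance = 0.7000²/(2·6.0000) = 0.0408 m
human over T_r+T_s: 2.0000·(0.1200+0.1167) = 0.4733 m
residual clearance needed = 0.2000+0.0400+0.0050 = 0.2450 m
S_min ≈ 0.0840+0.0408+0.4733+0.2450  ⇒  S_min = 5059/6000 m

S_min = 5059/6000 m = 0.8432 m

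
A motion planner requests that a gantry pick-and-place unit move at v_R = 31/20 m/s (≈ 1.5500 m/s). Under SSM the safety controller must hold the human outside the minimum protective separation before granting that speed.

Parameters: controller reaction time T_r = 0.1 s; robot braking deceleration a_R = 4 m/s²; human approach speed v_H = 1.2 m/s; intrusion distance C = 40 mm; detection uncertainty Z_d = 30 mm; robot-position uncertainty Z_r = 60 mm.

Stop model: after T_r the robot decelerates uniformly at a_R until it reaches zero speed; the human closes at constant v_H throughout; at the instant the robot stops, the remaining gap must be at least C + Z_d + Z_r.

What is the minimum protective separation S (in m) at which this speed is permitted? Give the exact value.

S_min = 749/640 m = 1.1703 m

braking lasts T_s = (31/20)/4 = 0.3875 s
reaction-phase robot travel = 1.5500·0.1000 = 0.1550 m
robot under decel: 1.5500²/(2·4.0000) = 0.3003 m
human over T_r+T_s: 1.2000·(0.1000+0.3875) = 0.5850 m
residual clearance needed = 0.0400+0.0300+0.0600 = 0.1300 m
S_min ≈ 0.1550+0.3003+0.5850+0.1300  ⇒  S_min = 749/640 m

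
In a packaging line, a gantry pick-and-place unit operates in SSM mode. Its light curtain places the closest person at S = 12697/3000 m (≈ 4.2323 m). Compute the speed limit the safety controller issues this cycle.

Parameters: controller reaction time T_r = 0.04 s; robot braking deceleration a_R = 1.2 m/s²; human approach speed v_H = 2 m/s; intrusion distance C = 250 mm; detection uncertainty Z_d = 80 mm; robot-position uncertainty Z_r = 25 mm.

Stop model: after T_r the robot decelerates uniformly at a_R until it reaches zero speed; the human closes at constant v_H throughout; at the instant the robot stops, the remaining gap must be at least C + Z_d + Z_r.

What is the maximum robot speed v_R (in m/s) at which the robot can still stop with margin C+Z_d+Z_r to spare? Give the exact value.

quadratic (5/12)·v² + (128/75)·v + (-1424/375) = 0
  disc = (128/75)² − 4·(5/12)·(-1424/375) = 5776/625 ; √disc = 76/25
  v_R = (−(128/75) + 76/25) / (2·(5/12)) = 8/5 m/s
check:
T_s = v_R/a_R = (8/5)/(6/5) = 1.3333 s
robot covers v_R·T_r = 1.6000·0.0400 = 0.0640 m before braking
robot covers 1.6000·1.3333 − ½·1.2000·1.3333² = 1.0667 m while stopping
human over T_r+T_s: 2.0000·(0.0400+1.3333) = 2.7467 m
margins: 0.2500+0.0800+0.0250 = 0.3550 m
sum ≈ 0.0640+1.0667+2.7467+0.3550 ≈ 4.2323 m = S ✓

v_R_max = 8/5 m/s = 1.6000 m/s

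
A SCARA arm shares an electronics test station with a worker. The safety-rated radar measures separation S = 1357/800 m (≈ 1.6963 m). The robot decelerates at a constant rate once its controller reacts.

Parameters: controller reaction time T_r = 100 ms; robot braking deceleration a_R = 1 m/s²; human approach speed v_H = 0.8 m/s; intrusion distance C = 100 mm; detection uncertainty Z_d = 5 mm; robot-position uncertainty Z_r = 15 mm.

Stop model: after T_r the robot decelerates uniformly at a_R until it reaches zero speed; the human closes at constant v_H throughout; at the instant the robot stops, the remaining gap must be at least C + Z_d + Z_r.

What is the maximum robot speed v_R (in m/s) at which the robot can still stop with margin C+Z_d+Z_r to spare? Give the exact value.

collect terms ⇒ (1/2)·v_R² + (9/10)·v_R + (-1197/800) = 0
  disc = (9/10)² − 4·(1/2)·(-1197/800) = 1521/400 ; √disc = 39/20
  v_R = (−(9/10) + 39/20) / (2·(1/2)) = 21/20 m/s
check:
braking lasts T_s = (21/20)/1 = 1.0500 s
robot in T_r: 1.0500·0.1000 = 0.1050 m
braking distance = 1.0500²/(2·1.0000) = 0.5513 m
human over T_r+T_s: 0.8000·(0.1000+1.0500) = 0.9200 m
residual clearance needed = 0.1000+0.0050+0.0150 = 0.1200 m
sum ≈ 0.1050+0.5513+0.9200+0.1200 ≈ 1.6963 m = S ✓

v_R_max = 21/20 m/s = 1.0500 m/s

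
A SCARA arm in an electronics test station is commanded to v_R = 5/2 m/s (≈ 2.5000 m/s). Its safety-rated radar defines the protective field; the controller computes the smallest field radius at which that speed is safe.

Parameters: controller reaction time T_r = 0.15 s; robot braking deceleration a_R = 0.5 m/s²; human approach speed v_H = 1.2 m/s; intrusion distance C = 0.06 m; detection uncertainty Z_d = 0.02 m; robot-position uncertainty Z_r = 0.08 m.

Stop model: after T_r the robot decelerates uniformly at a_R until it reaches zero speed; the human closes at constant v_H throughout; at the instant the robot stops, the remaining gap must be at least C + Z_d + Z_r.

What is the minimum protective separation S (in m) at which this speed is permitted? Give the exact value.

S_min = 2593/200 m = 12.9650 m

T_s = v_R/a_R = (5/2)/(1/2) = 5.0000 s
robot in T_r: 2.5000·0.1500 = 0.3750 m
robot under decel: 2.5000²/(2·0.5000) = 6.2500 m
human over T_r+T_s: 1.2000·(0.1500+5.0000) = 6.1800 m
margins: 0.0600+0.0200+0.0800 = 0.1600 m
S_min ≈ 0.3750+6.2500+6.1800+0.1600  ⇒  S_min = 2593/200 m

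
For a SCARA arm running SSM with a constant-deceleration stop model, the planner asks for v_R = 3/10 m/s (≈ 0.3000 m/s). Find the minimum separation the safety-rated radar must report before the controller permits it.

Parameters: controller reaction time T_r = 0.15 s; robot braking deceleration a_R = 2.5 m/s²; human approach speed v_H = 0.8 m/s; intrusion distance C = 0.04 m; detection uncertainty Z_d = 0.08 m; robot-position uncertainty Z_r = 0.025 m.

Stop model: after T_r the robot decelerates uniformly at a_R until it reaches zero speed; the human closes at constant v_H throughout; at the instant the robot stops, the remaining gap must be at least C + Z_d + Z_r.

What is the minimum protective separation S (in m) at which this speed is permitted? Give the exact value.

stop time T_s = (3/10)/(5/2) = 0.1200 s
robot in T_r: 0.3000·0.1500 = 0.0450 m
robot under decel: 0.3000²/(2·2.5000) = 0.0180 m
person approaches 0.8000·(0.1500+0.1200) = 0.2160 m
margins: 0.0400+0.0800+0.0250 = 0.1450 m
S_min ≈ 0.0450+0.0180+0.2160+0.1450  ⇒  S_min = 53/125 m

S_min = 53/125 m = 0.4240 m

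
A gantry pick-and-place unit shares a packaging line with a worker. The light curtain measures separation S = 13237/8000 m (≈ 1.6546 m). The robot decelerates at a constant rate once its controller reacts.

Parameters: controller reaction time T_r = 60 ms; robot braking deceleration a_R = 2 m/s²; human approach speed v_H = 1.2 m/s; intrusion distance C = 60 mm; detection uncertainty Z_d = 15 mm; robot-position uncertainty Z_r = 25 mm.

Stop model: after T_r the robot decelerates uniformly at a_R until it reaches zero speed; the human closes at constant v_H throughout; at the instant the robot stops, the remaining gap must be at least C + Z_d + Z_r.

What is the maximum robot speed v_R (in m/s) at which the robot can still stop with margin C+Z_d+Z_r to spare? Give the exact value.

v_R_max = 29/20 m/s = 1.4500 m/s

quadratic (1/4)·v² + (33/50)·v + (-11861/8000) = 0
  disc = (33/50)² − 4·(1/4)·(-11861/8000) = 76729/40000 ; √disc = 277/200
  v_R = (−(33/50) + 277/200) / (2·(1/4)) = 29/20 m/s
check:
braking lasts T_s = (29/20)/2 = 0.7250 s
reaction-phase robot travel = 1.4500·0.0600 = 0.0870 m
braking distance = 1.4500²/(2·2.0000) = 0.5256 m
human over T_r+T_s: 1.2000·(0.0600+0.7250) = 0.9420 m
margins: 0.0600+0.0150+0.0250 = 0.1000 m
sum ≈ 0.0870+0.5256+0.9420+0.1000 ≈ 1.6546 m = S ✓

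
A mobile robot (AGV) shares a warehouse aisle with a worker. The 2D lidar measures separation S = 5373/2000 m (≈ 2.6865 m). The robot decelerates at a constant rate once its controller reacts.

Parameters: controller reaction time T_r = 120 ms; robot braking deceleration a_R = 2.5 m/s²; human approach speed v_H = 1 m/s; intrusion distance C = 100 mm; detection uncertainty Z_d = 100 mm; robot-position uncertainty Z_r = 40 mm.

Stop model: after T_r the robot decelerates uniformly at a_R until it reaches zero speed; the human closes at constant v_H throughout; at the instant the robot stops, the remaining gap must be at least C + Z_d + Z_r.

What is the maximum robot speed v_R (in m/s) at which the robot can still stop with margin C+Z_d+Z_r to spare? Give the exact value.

v_R_max = 47/20 m/s = 2.3500 m/s

quadratic (1/5)·v² + (13/25)·v + (-4653/2000) = 0
  disc = (13/25)² − 4·(1/5)·(-4653/2000) = 5329/2500 ; √disc = 73/50
  v_R = (−(13/25) + 73/50) / (2·(1/5)) = 47/20 m/s
check:
T_s = v_R/a_R = (47/20)/(5/2) = 0.9400 s
robot covers v_R·T_r = 2.3500·0.1200 = 0.2820 m before braking
robot under decel: 2.3500²/(2·2.5000) = 1.1045 m
human over T_r+T_s: 1.0000·(0.1200+0.9400) = 1.0600 m
C+Z_d+Z_r = 0.1000+0.1000+0.0400 = 0.2400 m
sum ≈ 0.2820+1.1045+1.0600+0.2400 ≈ 2.6865 m = S ✓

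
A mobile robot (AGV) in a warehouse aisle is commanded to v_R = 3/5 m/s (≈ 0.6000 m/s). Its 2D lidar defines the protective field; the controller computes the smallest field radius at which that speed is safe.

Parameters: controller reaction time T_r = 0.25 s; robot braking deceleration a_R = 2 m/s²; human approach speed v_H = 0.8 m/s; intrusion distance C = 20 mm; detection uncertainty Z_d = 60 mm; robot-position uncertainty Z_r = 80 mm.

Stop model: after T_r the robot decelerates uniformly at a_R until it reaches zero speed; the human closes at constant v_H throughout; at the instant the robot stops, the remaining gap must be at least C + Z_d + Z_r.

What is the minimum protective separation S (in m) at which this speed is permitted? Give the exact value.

S_min = 21/25 m = 0.8400 m

stop time T_s = (3/5)/2 = 0.3000 s
robot covers v_R·T_r = 0.6000·0.2500 = 0.1500 m before braking
robot under decel: 0.6000²/(2·2.0000) = 0.0900 m
person approaches 0.8000·(0.2500+0.3000) = 0.4400 m
margins: 0.0200+0.0600+0.0800 = 0.1600 m
S_min ≈ 0.1500+0.0900+0.4400+0.1600  ⇒  S_min = 21/25 m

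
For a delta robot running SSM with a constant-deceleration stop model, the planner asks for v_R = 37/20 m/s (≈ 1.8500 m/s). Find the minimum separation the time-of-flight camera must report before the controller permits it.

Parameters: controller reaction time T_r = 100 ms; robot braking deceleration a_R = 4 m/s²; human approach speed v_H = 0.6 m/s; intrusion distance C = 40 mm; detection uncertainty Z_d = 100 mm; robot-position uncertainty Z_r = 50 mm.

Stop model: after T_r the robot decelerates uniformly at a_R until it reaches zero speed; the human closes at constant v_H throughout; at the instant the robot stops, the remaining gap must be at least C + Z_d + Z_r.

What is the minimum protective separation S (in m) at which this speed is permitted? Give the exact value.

braking lasts T_s = (37/20)/4 = 0.4625 s
reaction-phase robot travel = 1.8500·0.1000 = 0.1850 m
robot under decel: 1.8500²/(2·4.0000) = 0.4278 m
person approaches 0.6000·(0.1000+0.4625) = 0.3375 m
margins: 0.0400+0.1000+0.0500 = 0.1900 m
S_min ≈ 0.1850+0.4278+0.3375+0.1900  ⇒  S_min = 3649/3200 m

S_min = 3649/3200 m = 1.1403 m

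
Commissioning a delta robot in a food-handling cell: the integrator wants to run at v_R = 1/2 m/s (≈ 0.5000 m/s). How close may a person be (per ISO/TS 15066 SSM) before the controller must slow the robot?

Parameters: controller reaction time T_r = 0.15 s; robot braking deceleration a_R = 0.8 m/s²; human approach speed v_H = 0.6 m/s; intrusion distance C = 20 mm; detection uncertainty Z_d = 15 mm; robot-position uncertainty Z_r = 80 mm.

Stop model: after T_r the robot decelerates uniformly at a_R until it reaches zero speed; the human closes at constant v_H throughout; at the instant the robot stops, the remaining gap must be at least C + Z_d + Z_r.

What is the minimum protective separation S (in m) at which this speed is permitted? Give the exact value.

braking lasts T_s = (1/2)/(4/5) = 0.6250 s
robot in T_r: 0.5000·0.1500 = 0.0750 m
robot under decel: 0.5000²/(2·0.8000) = 0.1562 m
human closes 0.6000·0.7750 = 0.4650 m
margins: 0.0200+0.0150+0.0800 = 0.1150 m
S_min ≈ 0.0750+0.1562+0.4650+0.1150  ⇒  S_min = 649/800 m

S_min = 649/800 m = 0.8113 m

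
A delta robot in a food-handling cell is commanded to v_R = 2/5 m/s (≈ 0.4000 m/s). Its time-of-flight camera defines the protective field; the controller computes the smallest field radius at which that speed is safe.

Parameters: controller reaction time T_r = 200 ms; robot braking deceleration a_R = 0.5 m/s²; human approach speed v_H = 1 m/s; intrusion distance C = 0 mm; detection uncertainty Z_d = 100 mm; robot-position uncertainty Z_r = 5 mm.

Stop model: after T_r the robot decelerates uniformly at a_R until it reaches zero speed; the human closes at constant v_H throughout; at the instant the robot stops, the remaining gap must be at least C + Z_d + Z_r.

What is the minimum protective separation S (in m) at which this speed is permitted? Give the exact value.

S_min = 269/200 m = 1.3450 m

braking lasts T_s = (2/5)/(1/2) = 0.8000 s
robot in T_r: 0.4000·0.2000 = 0.0800 m
robot covers 0.4000·0.8000 − ½·0.5000·0.8000² = 0.1600 m while stopping
person approaches 1.0000·(0.2000+0.8000) = 1.0000 m
margins: 0.0000+0.1000+0.0050 = 0.1050 m
S_min ≈ 0.0800+0.1600+1.0000+0.1050  ⇒  S_min = 269/200 m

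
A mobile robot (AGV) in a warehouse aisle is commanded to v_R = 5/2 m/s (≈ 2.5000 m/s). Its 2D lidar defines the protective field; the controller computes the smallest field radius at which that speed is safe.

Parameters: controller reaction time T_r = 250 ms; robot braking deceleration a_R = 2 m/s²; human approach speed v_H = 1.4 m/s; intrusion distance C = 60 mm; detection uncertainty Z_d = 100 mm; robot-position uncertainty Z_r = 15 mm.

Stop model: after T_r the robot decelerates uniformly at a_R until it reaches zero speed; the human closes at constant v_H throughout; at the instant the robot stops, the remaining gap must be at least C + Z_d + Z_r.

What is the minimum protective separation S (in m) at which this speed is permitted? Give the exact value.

S_min = 357/80 m = 4.4625 m

braking lasts T_s = (5/2)/2 = 1.2500 s
robot covers v_R·T_r = 2.5000·0.2500 = 0.6250 m before braking
braking distance = 2.5000²/(2·2.0000) = 1.5625 m
person approaches 1.4000·(0.2500+1.2500) = 2.1000 m
margins: 0.0600+0.1000+0.0150 = 0.1750 m
S_min ≈ 0.6250+1.5625+2.1000+0.1750  ⇒  S_min = 357/80 m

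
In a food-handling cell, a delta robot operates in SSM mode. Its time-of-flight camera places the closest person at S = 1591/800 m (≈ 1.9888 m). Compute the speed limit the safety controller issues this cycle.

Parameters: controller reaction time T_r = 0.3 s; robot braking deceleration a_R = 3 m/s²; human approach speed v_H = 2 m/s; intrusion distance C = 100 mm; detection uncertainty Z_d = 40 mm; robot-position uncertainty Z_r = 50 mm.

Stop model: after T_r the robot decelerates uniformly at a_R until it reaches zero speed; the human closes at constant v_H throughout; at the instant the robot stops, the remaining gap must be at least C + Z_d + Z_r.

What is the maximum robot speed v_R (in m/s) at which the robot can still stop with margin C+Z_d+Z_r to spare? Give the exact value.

collect terms ⇒ (1/6)·v_R² + (29/30)·v_R + (-959/800) = 0
  disc = (29/30)² − 4·(1/6)·(-959/800) = 6241/3600 ; √disc = 79/60
  v_R = (−(29/30) + 79/60) / (2·(1/6)) = 21/20 m/s
check:
braking lasts T_s = (21/20)/3 = 0.3500 s
robot covers v_R·T_r = 1.0500·0.3000 = 0.3150 m before braking
robot under decel: 1.0500²/(2·3.0000) = 0.1837 m
human over T_r+T_s: 2.0000·(0.3000+0.3500) = 1.3000 m
C+Z_d+Z_r = 0.1000+0.0400+0.0500 = 0.1900 m
sum ≈ 0.3150+0.1837+1.3000+0.1900 ≈ 1.9888 m = S ✓

v_R_max = 21/20 m/s = 1.0500 m/s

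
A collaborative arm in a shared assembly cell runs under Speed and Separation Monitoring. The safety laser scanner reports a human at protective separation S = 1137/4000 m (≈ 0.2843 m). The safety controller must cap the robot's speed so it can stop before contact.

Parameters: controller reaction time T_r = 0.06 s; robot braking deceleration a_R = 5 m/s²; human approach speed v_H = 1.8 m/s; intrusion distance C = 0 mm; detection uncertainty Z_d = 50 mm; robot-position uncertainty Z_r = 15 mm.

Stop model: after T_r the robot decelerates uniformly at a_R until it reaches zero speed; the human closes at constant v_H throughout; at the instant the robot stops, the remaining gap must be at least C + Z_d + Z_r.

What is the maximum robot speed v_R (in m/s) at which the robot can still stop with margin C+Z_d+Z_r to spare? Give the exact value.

v_R_max = 1/4 m/s = 0.2500 m/s

collect terms ⇒ (1/10)·v_R² + (21/50)·v_R + (-89/800) = 0
  disc = (21/50)² − 4·(1/10)·(-89/800) = 2209/10000 ; √disc = 47/100
  v_R = (−(21/50) + 47/100) / (2·(1/10)) = 1/4 m/s
check:
stop time T_s = (1/4)/5 = 0.0500 s
robot covers v_R·T_r = 0.2500·0.0600 = 0.0150 m before braking
braking distance = 0.2500²/(2·5.0000) = 0.0063 m
human closes 1.8000·0.1100 = 0.1980 m
C+Z_d+Z_r = 0.0000+0.0500+0.0150 = 0.0650 m
sum ≈ 0.0150+0.0063+0.1980+0.0650 ≈ 0.2843 m = S ✓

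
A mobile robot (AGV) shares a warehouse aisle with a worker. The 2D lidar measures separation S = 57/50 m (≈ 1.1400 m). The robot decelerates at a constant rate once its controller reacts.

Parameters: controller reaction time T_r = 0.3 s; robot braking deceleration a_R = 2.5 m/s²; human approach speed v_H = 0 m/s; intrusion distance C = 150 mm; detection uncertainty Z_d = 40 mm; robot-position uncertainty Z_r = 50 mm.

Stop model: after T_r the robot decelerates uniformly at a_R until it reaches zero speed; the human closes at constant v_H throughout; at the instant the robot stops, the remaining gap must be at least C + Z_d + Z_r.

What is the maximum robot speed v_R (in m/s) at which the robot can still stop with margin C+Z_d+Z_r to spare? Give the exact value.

v_R_max = 3/2 m/s = 1.5000 m/s

quadratic (1/5)·v² + (3/10)·v + (-9/10) = 0
  disc = (3/10)² − 4·(1/5)·(-9/10) = 81/100 ; √disc = 9/10
  v_R = (−(3/10) + 9/10) / (2·(1/5)) = 3/2 m/s
check:
stop time T_s = (3/2)/(5/2) = 0.6000 s
robot covers v_R·T_r = 1.5000·0.3000 = 0.4500 m before braking
braking distance = 1.5000²/(2·2.5000) = 0.4500 m
person approaches 0.0000·(0.3000+0.6000) = 0.0000 m
residual clearance needed = 0.1500+0.0400+0.0500 = 0.2400 m
sum ≈ 0.4500+0.4500+0.0000+0.2400 ≈ 1.1400 m = S ✓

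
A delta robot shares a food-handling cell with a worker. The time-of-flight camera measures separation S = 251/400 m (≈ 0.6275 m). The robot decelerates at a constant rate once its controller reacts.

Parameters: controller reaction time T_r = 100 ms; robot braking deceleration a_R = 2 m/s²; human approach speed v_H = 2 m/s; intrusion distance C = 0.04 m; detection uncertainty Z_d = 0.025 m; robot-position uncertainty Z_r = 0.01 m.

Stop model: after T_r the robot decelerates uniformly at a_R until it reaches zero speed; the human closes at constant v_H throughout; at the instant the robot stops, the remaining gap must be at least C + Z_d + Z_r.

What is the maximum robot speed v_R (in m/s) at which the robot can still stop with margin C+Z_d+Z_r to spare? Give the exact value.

v_R_max = 3/10 m/s = 0.3000 m/s

quadratic (1/4)·v² + (11/10)·v + (-141/400) = 0
  disc = (11/10)² − 4·(1/4)·(-141/400) = 25/16 ; √disc = 5/4
  v_R = (−(11/10) + 5/4) / (2·(1/4)) = 3/10 m/s
check:
braking lasts T_s = (3/10)/2 = 0.1500 s
robot covers v_R·T_r = 0.3000·0.1000 = 0.0300 m before braking
braking distance = 0.3000²/(2·2.0000) = 0.0225 m
human closes 2.0000·0.2500 = 0.5000 m
C+Z_d+Z_r = 0.0400+0.0250+0.0100 = 0.0750 m
sum ≈ 0.0300+0.0225+0.5000+0.0750 ≈ 0.6275 m = S ✓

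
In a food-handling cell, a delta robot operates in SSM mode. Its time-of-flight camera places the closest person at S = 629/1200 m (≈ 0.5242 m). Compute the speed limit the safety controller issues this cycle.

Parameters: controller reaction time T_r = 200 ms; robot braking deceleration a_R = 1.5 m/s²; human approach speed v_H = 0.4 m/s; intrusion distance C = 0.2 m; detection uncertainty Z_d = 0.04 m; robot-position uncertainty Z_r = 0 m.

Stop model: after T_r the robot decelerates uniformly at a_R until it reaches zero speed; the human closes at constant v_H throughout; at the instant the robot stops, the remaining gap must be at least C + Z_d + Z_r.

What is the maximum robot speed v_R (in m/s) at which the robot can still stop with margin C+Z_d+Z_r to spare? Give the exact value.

quadratic (1/3)·v² + (7/15)·v + (-49/240) = 0
  disc = (7/15)² − 4·(1/3)·(-49/240) = 49/100 ; √disc = 7/10
  v_R = (−(7/15) + 7/10) / (2·(1/3)) = 7/20 m/s
check:
T_s = v_R/a_R = (7/20)/(3/2) = 0.2333 s
robot in T_r: 0.3500·0.2000 = 0.0700 m
robot covers 0.3500·0.2333 − ½·1.5000·0.2333² = 0.0408 m while stopping
person approaches 0.4000·(0.2000+0.2333) = 0.1733 m
C+Z_d+Z_r = 0.2000+0.0400+0.0000 = 0.2400 m
sum ≈ 0.0700+0.0408+0.1733+0.2400 ≈ 0.5242 m = S ✓

v_R_max = 7/20 m/s = 0.3500 m/s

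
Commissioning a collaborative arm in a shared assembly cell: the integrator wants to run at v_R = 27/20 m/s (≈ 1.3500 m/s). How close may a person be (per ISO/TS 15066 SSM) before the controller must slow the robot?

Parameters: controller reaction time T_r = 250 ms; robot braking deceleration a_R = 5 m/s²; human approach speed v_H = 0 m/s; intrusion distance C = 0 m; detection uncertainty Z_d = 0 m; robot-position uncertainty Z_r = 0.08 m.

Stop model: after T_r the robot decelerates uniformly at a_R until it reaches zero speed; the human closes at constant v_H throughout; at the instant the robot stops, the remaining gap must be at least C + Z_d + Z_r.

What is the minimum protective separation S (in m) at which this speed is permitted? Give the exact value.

stop time T_s = (27/20)/5 = 0.2700 s
robot in T_r: 1.3500·0.2500 = 0.3375 m
robot covers 1.3500·0.2700 − ½·5.0000·0.2700² = 0.1822 m while stopping
person approaches 0.0000·(0.2500+0.2700) = 0.0000 m
margins: 0.0000+0.0000+0.0800 = 0.0800 m
S_min ≈ 0.3375+0.1822+0.0000+0.0800  ⇒  S_min = 2399/4000 m

S_min = 2399/4000 m = 0.5998 m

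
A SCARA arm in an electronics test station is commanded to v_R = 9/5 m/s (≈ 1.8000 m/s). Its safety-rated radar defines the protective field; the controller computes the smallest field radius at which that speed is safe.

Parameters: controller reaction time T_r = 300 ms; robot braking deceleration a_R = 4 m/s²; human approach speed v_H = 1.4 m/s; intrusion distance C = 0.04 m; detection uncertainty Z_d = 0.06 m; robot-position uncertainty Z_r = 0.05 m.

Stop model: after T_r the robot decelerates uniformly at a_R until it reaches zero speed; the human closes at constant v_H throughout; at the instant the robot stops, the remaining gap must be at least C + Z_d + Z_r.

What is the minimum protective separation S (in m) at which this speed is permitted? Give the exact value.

S_min = 429/200 m = 2.1450 m

T_s = v_R/a_R = (9/5)/4 = 0.4500 s
reaction-phase robot travel = 1.8000·0.3000 = 0.5400 m
robot covers 1.8000·0.4500 − ½·4.0000·0.4500² = 0.4050 m while stopping
human closes 1.4000·0.7500 = 1.0500 m
C+Z_d+Z_r = 0.0400+0.0600+0.0500 = 0.1500 m
S_min ≈ 0.5400+0.4050+1.0500+0.1500  ⇒  S_min = 429/200 m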